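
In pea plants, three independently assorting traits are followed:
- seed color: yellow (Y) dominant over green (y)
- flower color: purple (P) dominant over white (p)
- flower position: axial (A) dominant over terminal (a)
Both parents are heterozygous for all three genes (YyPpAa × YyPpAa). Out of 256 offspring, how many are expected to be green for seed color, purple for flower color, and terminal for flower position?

Trihybrid cross: YyPpAa × YyPpAa
Each trait segregates independently with a 3:1 phenotypic ratio, so each gene contributes 3/4 (dominant) or 1/4 (recessive).
Target: green (seed color), purple (flower color), terminal (flower position)
Probability = product of independent per-trait probabilities
= 1/4 × 3/4 × 1/4 = 3/64
Expected count = 3/64 × 256 = 12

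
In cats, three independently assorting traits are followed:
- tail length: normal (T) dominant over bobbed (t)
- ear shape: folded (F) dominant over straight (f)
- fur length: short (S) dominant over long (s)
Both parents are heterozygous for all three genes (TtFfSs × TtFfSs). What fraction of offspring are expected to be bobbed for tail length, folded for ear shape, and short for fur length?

Trihybrid cross: TtFfSs × TtFfSs
Each trait segregates independently with a 3:1 phenotypic ratio, so each gene contributes 3/4 (dominant) or 1/4 (recessive).
Target: bobbed (tail length), folded (ear shape), short (fur length)
Probability = product of independent per-trait probabilities
= 1/4 × 3/4 × 3/4 = 9/64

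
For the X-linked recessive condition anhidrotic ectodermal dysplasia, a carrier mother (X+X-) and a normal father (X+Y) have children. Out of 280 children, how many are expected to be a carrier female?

Cross: X+X- × X+Y
Offspring: 1 X+X+, 1 X+Y, 1 X+X-, 1 X-Y
Probability of a carrier female: 1/4
Expected count = 1/4 × 280 = 70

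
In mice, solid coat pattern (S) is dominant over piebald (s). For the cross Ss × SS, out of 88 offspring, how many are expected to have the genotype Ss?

Punnett square for Ss × SS:
Offspring genotypes: 2 SS, 2 Ss
Total offspring: 4
Count with target: 2
Probability: 2/4 = 1/2
Expected count = 1/2 × 88 = 44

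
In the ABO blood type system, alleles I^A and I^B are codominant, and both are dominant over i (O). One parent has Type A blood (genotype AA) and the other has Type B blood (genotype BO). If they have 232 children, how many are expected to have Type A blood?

Cross: AA × BO
Possible offspring genotypes: 2 AB, 2 AO
Blood type counts: 2 Type AB, 2 Type A
Probability of Type A: 2/4 = 1/2
Expected count = 1/2 × 232 = 116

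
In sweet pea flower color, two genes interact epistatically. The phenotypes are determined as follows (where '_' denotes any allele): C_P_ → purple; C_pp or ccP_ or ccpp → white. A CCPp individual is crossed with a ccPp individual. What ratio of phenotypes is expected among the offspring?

Cross: CCPp × ccPp — consider each gene separately:
C gene: CC × cc → 4 Cc → 4 C_ (out of 4)
P gene: Pp × Pp → 1 PP, 2 Pp, 1 pp → 3 P_ : 1 pp (out of 4)
Genotype classes (out of 4 × 4 = 16): C_P_ = 4×3 = 12; C_pp = 4×1 = 4
Apply the phenotype rules: C_P_ (12) → purple; C_pp (4) → white
Phenotype counts (out of 16): 12 purple, 4 white
Ratio: 3 purple : 1 white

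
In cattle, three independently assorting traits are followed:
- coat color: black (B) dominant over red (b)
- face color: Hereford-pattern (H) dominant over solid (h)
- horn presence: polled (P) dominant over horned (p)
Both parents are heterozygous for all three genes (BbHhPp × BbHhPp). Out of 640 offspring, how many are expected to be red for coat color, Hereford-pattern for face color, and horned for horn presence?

Trihybrid cross: BbHhPp × BbHhPp
Each trait segregates independently with a 3:1 phenotypic ratio, so each gene contributes 3/4 (dominant) or 1/4 (recessive).
Target: red (coat color), Hereford-pattern (face color), horned (horn presence)
Probability = product of independent per-trait probabilities
= 1/4 × 3/4 × 1/4 = 3/64
Expected count = 3/64 × 640 = 30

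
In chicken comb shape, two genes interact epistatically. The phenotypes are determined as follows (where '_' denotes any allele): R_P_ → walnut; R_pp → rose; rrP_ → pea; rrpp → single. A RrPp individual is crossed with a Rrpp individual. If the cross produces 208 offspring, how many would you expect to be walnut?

Cross: RrPp × Rrpp — consider each gene separately:
R gene: Rr × Rr → 1 RR, 2 Rr, 1 rr → 3 R_ : 1 rr (out of 4)
P gene: Pp × pp → 2 Pp, 2 pp → 2 P_ : 2 pp (out of 4)
Genotype classes (out of 4 × 4 = 16): R_P_ = 3×2 = 6; R_pp = 3×2 = 6; rrP_ = 1×2 = 2; rrpp = 1×2 = 2
Apply the phenotype rules: R_P_ (6) → walnut; R_pp (6) → rose; rrP_ (2) → pea; rrpp (2) → single
Phenotype counts (out of 16): 6 walnut, 6 rose, 2 pea, 2 single
walnut: 6 out of 16 → fraction 3/8
Expected count = 3/8 × 208 = 78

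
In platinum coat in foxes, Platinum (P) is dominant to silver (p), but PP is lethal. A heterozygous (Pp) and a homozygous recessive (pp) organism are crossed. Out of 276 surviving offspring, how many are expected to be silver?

Cross: Pp × pp
Punnett square offspring (before lethality): 2 Pp, 2 pp
No PP offspring are produced in this cross.
silver: 2 out of 4 → fraction 1/2
Expected count = 1/2 × 276 = 138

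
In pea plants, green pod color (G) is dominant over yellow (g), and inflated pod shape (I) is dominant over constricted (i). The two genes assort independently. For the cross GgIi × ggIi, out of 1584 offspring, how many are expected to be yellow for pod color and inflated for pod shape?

Dihybrid cross GgIi × ggIi — consider each gene separately:
pod color: Gg × gg → 2 Gg, 2 gg → 2 G_ : 2 gg (out of 4)
pod shape: Ii × Ii → 1 II, 2 Ii, 1 ii → 3 I_ : 1 ii (out of 4)
Looking for: yellow (gg) and inflated (I_)
P(yellow) = 2/4, P(inflated) = 3/4
P(both) = 2/4 × 3/4 = 6/16 = 3/8
Expected count = 3/8 × 1584 = 594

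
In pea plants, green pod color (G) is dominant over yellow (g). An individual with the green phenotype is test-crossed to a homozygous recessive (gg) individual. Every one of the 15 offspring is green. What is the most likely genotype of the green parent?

Test cross: ? × gg
All offspring are green.
If the unknown parent were heterozygous (Gg), about half of 15 offspring would be yellow; none are. The unknown parent is most likely homozygous dominant (GG).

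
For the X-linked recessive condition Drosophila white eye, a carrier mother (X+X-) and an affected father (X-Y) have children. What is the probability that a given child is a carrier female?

Cross: X+X- × X-Y
Offspring: 1 X+X-, 1 X+Y, 1 X-X-, 1 X-Y
Probability of a carrier female: 1/4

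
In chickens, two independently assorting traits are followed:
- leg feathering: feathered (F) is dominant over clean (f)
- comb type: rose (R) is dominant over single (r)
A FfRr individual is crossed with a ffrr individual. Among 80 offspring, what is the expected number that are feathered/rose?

Dihybrid cross FfRr × ffrr — consider each gene separately:
leg feathering: Ff × ff → 2 Ff, 2 ff → 2 F_ : 2 ff (out of 4)
comb type: Rr × rr → 2 Rr, 2 rr → 2 R_ : 2 rr (out of 4)
Combine (counts out of 4 × 4 = 16): feathered/rose (F_R_) = 2×2 = 4; feathered/single (F_rr) = 2×2 = 4; clean/rose (ffR_) = 2×2 = 4; clean/single (ffrr) = 2×2 = 4
Phenotype counts (out of 16): 4 feathered/rose, 4 feathered/single, 4 clean/rose, 4 clean/single
feathered/rose: 4 out of 16 → fraction 1/4
Expected count = 1/4 × 80 = 20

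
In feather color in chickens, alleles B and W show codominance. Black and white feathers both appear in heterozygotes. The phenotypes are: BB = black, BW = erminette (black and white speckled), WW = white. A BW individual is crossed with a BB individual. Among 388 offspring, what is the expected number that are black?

Punnett square for BW × BB:
Offspring genotypes: 2 BB, 2 BW
Phenotype counts: 2 black, 2 erminette (black and white speckled)
black: 2 out of 4 → fraction 1/2
Expected count = 1/2 × 388 = 194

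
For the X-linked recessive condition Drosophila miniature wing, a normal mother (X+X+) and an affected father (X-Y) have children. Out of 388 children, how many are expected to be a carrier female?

Cross: X+X+ × X-Y
Offspring: 2 X+X-, 2 X+Y
Probability of a carrier female: 2/4 = 1/2
Expected count = 1/2 × 388 = 194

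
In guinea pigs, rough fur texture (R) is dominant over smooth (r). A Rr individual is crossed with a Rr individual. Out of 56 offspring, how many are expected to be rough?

Punnett square for Rr × Rr:
Offspring genotypes: 1 RR, 2 Rr, 1 rr
rough: 3, smooth: 1
rough: 3 out of 4 → fraction 3/4
Expected count = 3/4 × 56 = 42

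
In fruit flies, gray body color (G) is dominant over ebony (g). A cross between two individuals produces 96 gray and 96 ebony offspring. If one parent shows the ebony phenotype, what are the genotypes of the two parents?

Observed offspring: 96 gray, 96 ebony
The observed ratio simplifies to 1:1. One parent shows ebony, so its genotype must be gg. A 1:1 offspring split requires the other parent to be heterozygous (Gg).
Parent genotypes: gg × Gg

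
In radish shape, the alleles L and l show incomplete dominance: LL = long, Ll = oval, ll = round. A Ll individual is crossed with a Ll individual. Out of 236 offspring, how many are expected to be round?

Punnett square for Ll × Ll:
Offspring genotypes: 1 LL, 2 Ll, 1 ll
Phenotype counts: 1 long, 2 oval, 1 round
round: 1 out of 4 → fraction 1/4
Expected count = 1/4 × 236 = 59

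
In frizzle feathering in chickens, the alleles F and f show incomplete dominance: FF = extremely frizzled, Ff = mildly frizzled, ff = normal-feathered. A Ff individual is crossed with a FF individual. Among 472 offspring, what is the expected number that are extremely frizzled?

Punnett square for Ff × FF:
Offspring genotypes: 2 FF, 2 Ff
Phenotype counts: 2 extremely frizzled, 2 mildly frizzled
extremely frizzled: 2 out of 4 → fraction 1/2
Expected count = 1/2 × 472 = 236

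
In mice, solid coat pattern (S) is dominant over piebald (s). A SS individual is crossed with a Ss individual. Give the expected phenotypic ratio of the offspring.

Punnett square for SS × Ss:
Offspring genotypes: 2 SS, 2 Ss
solid: 4, piebald: 0
Ratio: all solid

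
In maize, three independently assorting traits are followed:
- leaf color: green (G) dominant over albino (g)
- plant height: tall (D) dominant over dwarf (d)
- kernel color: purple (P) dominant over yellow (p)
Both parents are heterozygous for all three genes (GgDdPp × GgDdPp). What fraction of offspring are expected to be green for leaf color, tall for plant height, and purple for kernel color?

Trihybrid cross: GgDdPp × GgDdPp
Each trait segregates independently with a 3:1 phenotypic ratio, so each gene contributes 3/4 (dominant) or 1/4 (recessive).
Target: green (leaf color), tall (plant height), purple (kernel color)
Probability = product of independent per-trait probabilities
= 3/4 × 3/4 × 3/4 = 27/64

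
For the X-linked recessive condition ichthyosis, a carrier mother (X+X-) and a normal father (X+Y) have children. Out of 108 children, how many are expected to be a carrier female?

Cross: X+X- × X+Y
Offspring: 1 X+X+, 1 X+Y, 1 X+X-, 1 X-Y
Probability of a carrier female: 1/4
Expected count = 1/4 × 108 = 27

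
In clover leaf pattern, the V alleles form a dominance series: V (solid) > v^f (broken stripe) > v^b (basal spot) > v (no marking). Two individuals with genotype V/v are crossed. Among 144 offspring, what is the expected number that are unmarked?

Cross: V/v × V/v
Allele dominance: V > v^f > v^b > v
Offspring genotypes: 1 V/V, 2 V/v, 1 v/v
Phenotype counts: 3 solid, 1 unmarked
unmarked: 1 out of 4 → fraction 1/4
Expected count = 1/4 × 144 = 36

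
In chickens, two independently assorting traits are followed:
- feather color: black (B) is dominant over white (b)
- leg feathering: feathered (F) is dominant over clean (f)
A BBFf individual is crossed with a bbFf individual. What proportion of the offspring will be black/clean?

Dihybrid cross BBFf × bbFf — consider each gene separately:
feather color: BB × bb → 4 Bb → 4 B_ (out of 4)
leg feathering: Ff × Ff → 1 FF, 2 Ff, 1 ff → 3 F_ : 1 ff (out of 4)
Combine (counts out of 4 × 4 = 16): black/feathered (B_F_) = 4×3 = 12; black/clean (B_ff) = 4×1 = 4
Phenotype counts (out of 16): 12 black/feathered, 4 black/clean
black/clean: 4 out of 16
Probability: 4/16 = 1/4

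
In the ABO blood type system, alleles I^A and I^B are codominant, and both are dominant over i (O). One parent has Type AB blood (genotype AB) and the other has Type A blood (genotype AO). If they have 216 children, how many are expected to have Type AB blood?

Cross: AB × AO
Possible offspring genotypes: 1 AA, 1 AO, 1 AB, 1 BO
Blood type counts: 2 Type A, 1 Type AB, 1 Type B
Probability of Type AB: 1/4
Expected count = 1/4 × 216 = 54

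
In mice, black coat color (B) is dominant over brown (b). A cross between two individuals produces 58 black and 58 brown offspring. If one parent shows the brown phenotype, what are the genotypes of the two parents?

Observed offspring: 58 black, 58 brown
The observed ratio simplifies to 1:1. One parent shows brown, so its genotype must be bb. A 1:1 offspring split requires the other parent to be heterozygous (Bb).
Parent genotypes: bb × Bb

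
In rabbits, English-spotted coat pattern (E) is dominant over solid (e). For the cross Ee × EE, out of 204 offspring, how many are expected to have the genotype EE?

Punnett square for Ee × EE:
Offspring genotypes: 2 EE, 2 Ee
Total offspring: 4
Count with target: 2
Probability: 2/4 = 1/2
Expected count = 1/2 × 204 = 102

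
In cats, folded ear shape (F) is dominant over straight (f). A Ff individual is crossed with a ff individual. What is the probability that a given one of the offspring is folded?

Punnett square for Ff × ff:
Offspring genotypes: 2 Ff, 2 ff
folded: 2, straight: 2
folded: 2 out of 4
Probability: 2/4 = 1/2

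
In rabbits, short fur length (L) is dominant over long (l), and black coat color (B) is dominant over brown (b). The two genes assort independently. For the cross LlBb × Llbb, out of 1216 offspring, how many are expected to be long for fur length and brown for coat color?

Dihybrid cross LlBb × Llbb — consider each gene separately:
fur length: Ll × Ll → 1 LL, 2 Ll, 1 ll → 3 L_ : 1 ll (out of 4)
coat color: Bb × bb → 2 Bb, 2 bb → 2 B_ : 2 bb (out of 4)
Looking for: long (ll) and brown (bb)
P(long) = 1/4, P(brown) = 2/4
P(both) = 1/4 × 2/4 = 2/16 = 1/8
Expected count = 1/8 × 1216 = 152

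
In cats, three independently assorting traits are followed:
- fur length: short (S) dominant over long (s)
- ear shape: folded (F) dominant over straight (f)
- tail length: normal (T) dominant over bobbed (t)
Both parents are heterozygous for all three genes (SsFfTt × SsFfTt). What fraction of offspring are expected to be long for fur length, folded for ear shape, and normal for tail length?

Trihybrid cross: SsFfTt × SsFfTt
Each trait segregates independently with a 3:1 phenotypic ratio, so each gene contributes 3/4 (dominant) or 1/4 (recessive).
Target: long (fur length), folded (ear shape), normal (tail length)
Probability = product of independent per-trait probabilities
= 1/4 × 3/4 × 3/4 = 9/64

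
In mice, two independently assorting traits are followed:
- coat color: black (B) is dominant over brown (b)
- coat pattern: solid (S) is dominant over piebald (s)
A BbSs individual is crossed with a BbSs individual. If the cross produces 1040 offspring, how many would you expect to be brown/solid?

Dihybrid cross BbSs × BbSs — consider each gene separately:
coat color: Bb × Bb → 1 BB, 2 Bb, 1 bb → 3 B_ : 1 bb (out of 4)
coat pattern: Ss × Ss → 1 SS, 2 Ss, 1 ss → 3 S_ : 1 ss (out of 4)
Combine (counts out of 4 × 4 = 16): black/solid (B_S_) = 3×3 = 9; black/piebald (B_ss) = 3×1 = 3; brown/solid (bbS_) = 1×3 = 3; brown/piebald (bbss) = 1×1 = 1
Phenotype counts (out of 16): 9 black/solid, 3 black/piebald, 3 brown/solid, 1 brown/piebald
brown/solid: 3 out of 16 → fraction 3/16
Expected count = 3/16 × 1040 = 195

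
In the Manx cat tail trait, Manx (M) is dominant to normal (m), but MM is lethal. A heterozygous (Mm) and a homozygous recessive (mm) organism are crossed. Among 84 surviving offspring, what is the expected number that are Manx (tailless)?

Cross: Mm × mm
Punnett square offspring (before lethality): 2 Mm, 2 mm
No MM offspring are produced in this cross.
Manx (tailless): 2 out of 4 → fraction 1/2
Expected count = 1/2 × 84 = 42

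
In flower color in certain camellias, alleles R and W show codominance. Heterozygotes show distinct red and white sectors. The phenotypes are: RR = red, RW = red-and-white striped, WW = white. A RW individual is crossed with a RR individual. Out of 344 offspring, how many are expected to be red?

Punnett square for RW × RR:
Offspring genotypes: 2 RR, 2 RW
Phenotype counts: 2 red, 2 red-and-white striped
red: 2 out of 4 → fraction 1/2
Expected count = 1/2 × 344 = 172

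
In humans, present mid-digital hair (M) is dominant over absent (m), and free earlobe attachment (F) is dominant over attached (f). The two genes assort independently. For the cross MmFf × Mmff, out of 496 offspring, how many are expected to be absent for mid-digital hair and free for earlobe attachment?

Dihybrid cross MmFf × Mmff — consider each gene separately:
mid-digital hair: Mm × Mm → 1 MM, 2 Mm, 1 mm → 3 M_ : 1 mm (out of 4)
earlobe attachment: Ff × ff → 2 Ff, 2 ff → 2 F_ : 2 ff (out of 4)
Looking for: absent (mm) and free (F_)
P(absent) = 1/4, P(free) = 2/4
P(both) = 1/4 × 2/4 = 2/16 = 1/8
Expected count = 1/8 × 496 = 62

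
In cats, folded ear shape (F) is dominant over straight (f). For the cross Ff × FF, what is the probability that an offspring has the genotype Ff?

Punnett square for Ff × FF:
Offspring genotypes: 2 FF, 2 Ff
Total offspring: 4
Count with target: 2
Probability: 2/4 = 1/2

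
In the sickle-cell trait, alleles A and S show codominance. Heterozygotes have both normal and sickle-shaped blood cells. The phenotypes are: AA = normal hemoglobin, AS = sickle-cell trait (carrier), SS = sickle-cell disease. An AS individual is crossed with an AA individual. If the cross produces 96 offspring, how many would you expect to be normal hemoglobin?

Punnett square for AS × AA:
Offspring genotypes: 2 AA, 2 AS
Phenotype counts: 2 normal hemoglobin, 2 sickle-cell trait (carrier)
normal hemoglobin: 2 out of 4 → fraction 1/2
Expected count = 1/2 × 96 = 48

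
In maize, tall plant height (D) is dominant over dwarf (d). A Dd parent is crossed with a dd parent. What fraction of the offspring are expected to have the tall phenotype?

Punnett square for Dd × dd:
Offspring genotypes: 2 Dd, 2 dd
Total offspring: 4
Count with target: 2
Probability: 2/4 = 1/2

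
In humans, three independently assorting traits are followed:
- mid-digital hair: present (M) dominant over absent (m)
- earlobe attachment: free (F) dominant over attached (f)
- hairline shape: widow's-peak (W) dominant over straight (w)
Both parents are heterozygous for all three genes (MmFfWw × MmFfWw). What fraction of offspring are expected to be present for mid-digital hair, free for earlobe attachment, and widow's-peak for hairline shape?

Trihybrid cross: MmFfWw × MmFfWw
Each trait segregates independently with a 3:1 phenotypic ratio, so each gene contributes 3/4 (dominant) or 1/4 (recessive).
Target: present (mid-digital hair), free (earlobe attachment), widow's-peak (hairline shape)
Probability = product of independent per-trait probabilities
= 3/4 × 3/4 × 3/4 = 27/64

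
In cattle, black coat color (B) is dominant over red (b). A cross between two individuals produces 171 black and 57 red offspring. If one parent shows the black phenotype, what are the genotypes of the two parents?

Observed offspring: 171 black, 57 red
The observed ratio simplifies to 3:1. Red (bb) offspring appear, so each parent must contribute one b allele. The parent stated to show black carries B, so it is Bb. The other parent is then either Bb or bb: Bb × bb would give a 1:1 split, whereas Bb × Bb gives 3:1 — matching the data. So both parents are heterozygous (Bb × Bb).
Parent genotypes: Bb × Bb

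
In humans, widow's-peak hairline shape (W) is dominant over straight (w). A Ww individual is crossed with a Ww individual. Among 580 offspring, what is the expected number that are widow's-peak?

Punnett square for Ww × Ww:
Offspring genotypes: 1 WW, 2 Ww, 1 ww
widow's-peak: 3, straight: 1
widow's-peak: 3 out of 4 → fraction 3/4
Expected count = 3/4 × 580 = 435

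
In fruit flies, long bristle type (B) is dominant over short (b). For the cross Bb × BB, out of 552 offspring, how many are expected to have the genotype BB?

Punnett square for Bb × BB:
Offspring genotypes: 2 BB, 2 Bb
Total offspring: 4
Count with target: 2
Probability: 2/4 = 1/2
Expected count = 1/2 × 552 = 276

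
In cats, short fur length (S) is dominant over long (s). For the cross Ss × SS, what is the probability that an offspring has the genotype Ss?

Punnett square for Ss × SS:
Offspring genotypes: 2 SS, 2 Ss
Total offspring: 4
Count with target: 2
Probability: 2/4 = 1/2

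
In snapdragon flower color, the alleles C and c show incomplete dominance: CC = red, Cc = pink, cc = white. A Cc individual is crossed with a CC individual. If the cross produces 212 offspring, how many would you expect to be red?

Punnett square for Cc × CC:
Offspring genotypes: 2 CC, 2 Cc
Phenotype counts: 2 red, 2 pink
red: 2 out of 4 → fraction 1/2
Expected count = 1/2 × 212 = 106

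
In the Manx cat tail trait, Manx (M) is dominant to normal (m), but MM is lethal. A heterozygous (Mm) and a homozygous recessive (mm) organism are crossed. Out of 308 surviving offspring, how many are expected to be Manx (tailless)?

Cross: Mm × mm
Punnett square offspring (before lethality): 2 Mm, 2 mm
No MM offspring are produced in this cross.
Manx (tailless): 2 out of 4 → fraction 1/2
Expected count = 1/2 × 308 = 154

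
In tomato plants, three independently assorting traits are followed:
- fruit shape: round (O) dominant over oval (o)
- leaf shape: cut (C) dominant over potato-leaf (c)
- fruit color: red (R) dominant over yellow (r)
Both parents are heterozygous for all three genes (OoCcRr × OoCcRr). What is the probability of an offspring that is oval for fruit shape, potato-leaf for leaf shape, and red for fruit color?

Trihybrid cross: OoCcRr × OoCcRr
Each trait segregates independently with a 3:1 phenotypic ratio, so each gene contributes 3/4 (dominant) or 1/4 (recessive).
Target: oval (fruit shape), potato-leaf (leaf shape), red (fruit color)
Probability = product of independent per-trait probabilities
= 1/4 × 1/4 × 3/4 = 3/64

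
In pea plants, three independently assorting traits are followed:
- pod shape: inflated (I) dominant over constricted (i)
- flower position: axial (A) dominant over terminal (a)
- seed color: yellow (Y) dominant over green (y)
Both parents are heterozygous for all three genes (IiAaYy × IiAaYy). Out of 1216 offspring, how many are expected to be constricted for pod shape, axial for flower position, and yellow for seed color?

Trihybrid cross: IiAaYy × IiAaYy
Each trait segregates independently with a 3:1 phenotypic ratio, so each gene contributes 3/4 (dominant) or 1/4 (recessive).
Target: constricted (pod shape), axial (flower position), yellow (seed color)
Probability = product of independent per-trait probabilities
= 1/4 × 3/4 × 3/4 = 9/64
Expected count = 9/64 × 1216 = 171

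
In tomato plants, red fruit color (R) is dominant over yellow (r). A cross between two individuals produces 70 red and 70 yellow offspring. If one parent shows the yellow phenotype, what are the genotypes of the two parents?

Observed offspring: 70 red, 70 yellow
The observed ratio simplifies to 1:1. One parent shows yellow, so its genotype must be rr. A 1:1 offspring split requires the other parent to be heterozygous (Rr).
Parent genotypes: rr × Rr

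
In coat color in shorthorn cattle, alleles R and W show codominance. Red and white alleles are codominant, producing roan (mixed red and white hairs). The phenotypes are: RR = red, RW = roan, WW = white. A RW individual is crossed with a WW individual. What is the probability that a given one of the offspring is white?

Punnett square for RW × WW:
Offspring genotypes: 2 RW, 2 WW
Phenotype counts: 2 roan, 2 white
white: 2 out of 4
Probability: 2/4 = 1/2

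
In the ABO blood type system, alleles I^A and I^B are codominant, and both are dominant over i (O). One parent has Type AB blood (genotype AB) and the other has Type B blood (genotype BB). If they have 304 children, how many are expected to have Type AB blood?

Cross: AB × BB
Possible offspring genotypes: 2 AB, 2 BB
Blood type counts: 2 Type AB, 2 Type B
Probability of Type AB: 2/4 = 1/2
Expected count = 1/2 × 304 = 152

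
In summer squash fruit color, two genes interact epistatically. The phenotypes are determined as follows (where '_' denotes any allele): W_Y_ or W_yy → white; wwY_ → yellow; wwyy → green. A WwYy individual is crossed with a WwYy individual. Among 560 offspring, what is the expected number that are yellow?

Cross: WwYy × WwYy — consider each gene separately:
W gene: Ww × Ww → 1 WW, 2 Ww, 1 ww → 3 W_ : 1 ww (out of 4)
Y gene: Yy × Yy → 1 YY, 2 Yy, 1 yy → 3 Y_ : 1 yy (out of 4)
Genotype classes (out of 4 × 4 = 16): W_Y_ = 3×3 = 9; W_yy = 3×1 = 3; wwY_ = 1×3 = 3; wwyy = 1×1 = 1
Apply the phenotype rules: W_Y_ (9) + W_yy (3) → white; wwY_ (3) → yellow; wwyy (1) → green
Phenotype counts (out of 16): 12 white, 3 yellow, 1 green
yellow: 3 out of 16 → fraction 3/16
Expected count = 3/16 × 560 = 105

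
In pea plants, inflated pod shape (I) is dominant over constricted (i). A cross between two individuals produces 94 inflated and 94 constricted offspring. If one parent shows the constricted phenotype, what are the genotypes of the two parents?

Observed offspring: 94 inflated, 94 constricted
The observed ratio simplifies to 1:1. One parent shows constricted, so its genotype must be ii. A 1:1 offspring split requires the other parent to be heterozygous (Ii).
Parent genotypes: ii × Ii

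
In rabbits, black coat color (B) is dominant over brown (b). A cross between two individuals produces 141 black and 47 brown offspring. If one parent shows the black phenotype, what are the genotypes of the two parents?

Observed offspring: 141 black, 47 brown
The observed ratio simplifies to 3:1. Brown (bb) offspring appear, so each parent must contribute one b allele. The parent stated to show black carries B, so it is Bb. The other parent is then either Bb or bb: Bb × bb would give a 1:1 split, whereas Bb × Bb gives 3:1 — matching the data. So both parents are heterozygous (Bb × Bb).
Parent genotypes: Bb × Bb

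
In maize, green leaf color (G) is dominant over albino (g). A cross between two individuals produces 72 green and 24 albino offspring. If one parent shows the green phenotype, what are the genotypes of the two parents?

Observed offspring: 72 green, 24 albino
The observed ratio simplifies to 3:1. Albino (gg) offspring appear, so each parent must contribute one g allele. The parent stated to show green carries G, so it is Gg. The other parent is then either Gg or gg: Gg × gg would give a 1:1 split, whereas Gg × Gg gives 3:1 — matching the data. So both parents are heterozygous (Gg × Gg).
Parent genotypes: Gg × Gg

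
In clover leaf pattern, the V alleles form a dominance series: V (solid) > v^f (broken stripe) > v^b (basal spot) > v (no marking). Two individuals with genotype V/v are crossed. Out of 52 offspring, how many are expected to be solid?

Cross: V/v × V/v
Allele dominance: V > v^f > v^b > v
Offspring genotypes: 1 V/V, 2 V/v, 1 v/v
Phenotype counts: 3 solid, 1 unmarked
solid: 3 out of 4 → fraction 3/4
Expected count = 3/4 × 52 = 39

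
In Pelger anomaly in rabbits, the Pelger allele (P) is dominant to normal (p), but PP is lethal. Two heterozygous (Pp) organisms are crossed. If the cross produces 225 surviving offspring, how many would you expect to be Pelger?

Cross: Pp × Pp
Punnett square offspring (before lethality): 1 PP, 2 Pp, 1 pp
The PP genotype is lethal (embryos die); surviving offspring: 2 Pp, 1 pp
Pelger: 2 out of 3 → fraction 2/3
Expected count = 2/3 × 225 = 150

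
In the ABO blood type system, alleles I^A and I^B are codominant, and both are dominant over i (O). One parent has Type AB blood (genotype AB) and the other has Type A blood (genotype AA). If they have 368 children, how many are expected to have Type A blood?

Cross: AB × AA
Possible offspring genotypes: 2 AA, 2 AB
Blood type counts: 2 Type A, 2 Type AB
Probability of Type A: 2/4 = 1/2
Expected count = 1/2 × 368 = 184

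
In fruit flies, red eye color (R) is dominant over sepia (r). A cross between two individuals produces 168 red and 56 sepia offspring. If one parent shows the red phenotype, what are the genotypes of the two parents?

Observed offspring: 168 red, 56 sepia
The observed ratio simplifies to 3:1. Sepia (rr) offspring appear, so each parent must contribute one r allele. The parent stated to show red carries R, so it is Rr. The other parent is then either Rr or rr: Rr × rr would give a 1:1 split, whereas Rr × Rr gives 3:1 — matching the data. So both parents are heterozygous (Rr × Rr).
Parent genotypes: Rr × Rr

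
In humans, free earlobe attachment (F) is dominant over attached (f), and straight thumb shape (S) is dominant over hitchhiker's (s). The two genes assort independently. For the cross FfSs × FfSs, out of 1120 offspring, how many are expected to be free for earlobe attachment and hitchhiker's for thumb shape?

Dihybrid cross FfSs × FfSs — consider each gene separately:
earlobe attachment: Ff × Ff → 1 FF, 2 Ff, 1 ff → 3 F_ : 1 ff (out of 4)
thumb shape: Ss × Ss → 1 SS, 2 Ss, 1 ss → 3 S_ : 1 ss (out of 4)
Looking for: free (F_) and hitchhiker's (ss)
P(free) = 3/4, P(hitchhiker's) = 1/4
P(both) = 3/4 × 1/4 = 3/16
Expected count = 3/16 × 1120 = 210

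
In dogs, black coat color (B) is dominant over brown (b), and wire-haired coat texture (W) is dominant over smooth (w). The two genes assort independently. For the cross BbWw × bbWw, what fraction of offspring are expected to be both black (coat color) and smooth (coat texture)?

Dihybrid cross BbWw × bbWw — consider each gene separately:
coat color: Bb × bb → 2 Bb, 2 bb → 2 B_ : 2 bb (out of 4)
coat texture: Ww × Ww → 1 WW, 2 Ww, 1 ww → 3 W_ : 1 ww (out of 4)
Looking for: black (B_) and smooth (ww)
P(black) = 2/4, P(smooth) = 1/4
P(both) = 2/4 × 1/4 = 2/16 = 1/8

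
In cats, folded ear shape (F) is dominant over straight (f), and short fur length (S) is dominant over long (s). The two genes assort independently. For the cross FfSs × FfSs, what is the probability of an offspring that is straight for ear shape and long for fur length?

Dihybrid cross FfSs × FfSs — consider each gene separately:
ear shape: Ff × Ff → 1 FF, 2 Ff, 1 ff → 3 F_ : 1 ff (out of 4)
fur length: Ss × Ss → 1 SS, 2 Ss, 1 ss → 3 S_ : 1 ss (out of 4)
Looking for: straight (ff) and long (ss)
P(straight) = 1/4, P(long) = 1/4
P(both) = 1/4 × 1/4 = 1/16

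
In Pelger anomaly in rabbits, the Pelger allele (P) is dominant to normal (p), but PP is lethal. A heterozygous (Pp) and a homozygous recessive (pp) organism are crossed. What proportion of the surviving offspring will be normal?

Cross: Pp × pp
Punnett square offspring (before lethality): 2 Pp, 2 pp
No PP offspring are produced in this cross.
normal: 2 out of 4
Probability: 2/4 = 1/2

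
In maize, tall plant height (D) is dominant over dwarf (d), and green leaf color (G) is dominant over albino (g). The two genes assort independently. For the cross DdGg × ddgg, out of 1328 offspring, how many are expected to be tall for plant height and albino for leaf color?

Dihybrid cross DdGg × ddgg — consider each gene separately:
plant height: Dd × dd → 2 Dd, 2 dd → 2 D_ : 2 dd (out of 4)
leaf color: Gg × gg → 2 Gg, 2 gg → 2 G_ : 2 gg (out of 4)
Looking for: tall (D_) and albino (gg)
P(tall) = 2/4, P(albino) = 2/4
P(both) = 2/4 × 2/4 = 4/16 = 1/4
Expected count = 1/4 × 1328 = 332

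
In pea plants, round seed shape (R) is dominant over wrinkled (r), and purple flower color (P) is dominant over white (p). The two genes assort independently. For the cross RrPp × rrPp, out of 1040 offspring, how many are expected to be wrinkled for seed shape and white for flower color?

Dihybrid cross RrPp × rrPp — consider each gene separately:
seed shape: Rr × rr → 2 Rr, 2 rr → 2 R_ : 2 rr (out of 4)
flower color: Pp × Pp → 1 PP, 2 Pp, 1 pp → 3 P_ : 1 pp (out of 4)
Looking for: wrinkled (rr) and white (pp)
P(wrinkled) = 2/4, P(white) = 1/4
P(both) = 2/4 × 1/4 = 2/16 = 1/8
Expected count = 1/8 × 1040 = 130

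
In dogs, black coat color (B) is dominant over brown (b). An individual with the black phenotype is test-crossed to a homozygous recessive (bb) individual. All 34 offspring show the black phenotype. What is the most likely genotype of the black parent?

Test cross: ? × bb
All offspring are black.
If the unknown parent were heterozygous (Bb), about half of 34 offspring would be brown; none are. The unknown parent is most likely homozygous dominant (BB).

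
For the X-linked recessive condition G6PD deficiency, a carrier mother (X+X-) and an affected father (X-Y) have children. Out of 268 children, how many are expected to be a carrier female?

Cross: X+X- × X-Y
Offspring: 1 X+X-, 1 X+Y, 1 X-X-, 1 X-Y
Probability of a carrier female: 1/4
Expected count = 1/4 × 268 = 67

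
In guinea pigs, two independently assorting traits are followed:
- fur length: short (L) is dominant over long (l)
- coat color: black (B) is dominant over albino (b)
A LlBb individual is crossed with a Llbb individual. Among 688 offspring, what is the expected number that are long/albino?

Dihybrid cross LlBb × Llbb — consider each gene separately:
fur length: Ll × Ll → 1 LL, 2 Ll, 1 ll → 3 L_ : 1 ll (out of 4)
coat color: Bb × bb → 2 Bb, 2 bb → 2 B_ : 2 bb (out of 4)
Combine (counts out of 4 × 4 = 16): short/black (L_B_) = 3×2 = 6; short/albino (L_bb) = 3×2 = 6; long/black (llB_) = 1×2 = 2; long/albino (llbb) = 1×2 = 2
Phenotype counts (out of 16): 6 short/black, 6 short/albino, 2 long/black, 2 long/albino
long/albino: 2 out of 16 → fraction 1/8
Expected count = 1/8 × 688 = 86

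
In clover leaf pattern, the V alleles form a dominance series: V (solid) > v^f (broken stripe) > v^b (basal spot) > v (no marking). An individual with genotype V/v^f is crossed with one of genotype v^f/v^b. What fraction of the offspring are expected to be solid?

Cross: V/v^f × v^f/v^b
Allele dominance: V > v^f > v^b > v
Offspring genotypes: 1 V/v^f, 1 V/v^b, 1 v^f/v^f, 1 v^f/v^b
Phenotype counts: 2 solid, 2 broken stripe
solid: 2 out of 4
Probability: 2/4 = 1/2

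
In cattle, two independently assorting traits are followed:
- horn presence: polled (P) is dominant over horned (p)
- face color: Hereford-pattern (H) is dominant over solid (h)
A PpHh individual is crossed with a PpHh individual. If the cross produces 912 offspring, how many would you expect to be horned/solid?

Dihybrid cross PpHh × PpHh — consider each gene separately:
horn presence: Pp × Pp → 1 PP, 2 Pp, 1 pp → 3 P_ : 1 pp (out of 4)
face color: Hh × Hh → 1 HH, 2 Hh, 1 hh → 3 H_ : 1 hh (out of 4)
Combine (counts out of 4 × 4 = 16): polled/Hereford-pattern (P_H_) = 3×3 = 9; polled/solid (P_hh) = 3×1 = 3; horned/Hereford-pattern (ppH_) = 1×3 = 3; horned/solid (pphh) = 1×1 = 1
Phenotype counts (out of 16): 9 polled/Hereford-pattern, 3 polled/solid, 3 horned/Hereford-pattern, 1 horned/solid
horned/solid: 1 out of 16 → fraction 1/16
Expected count = 1/16 × 912 = 57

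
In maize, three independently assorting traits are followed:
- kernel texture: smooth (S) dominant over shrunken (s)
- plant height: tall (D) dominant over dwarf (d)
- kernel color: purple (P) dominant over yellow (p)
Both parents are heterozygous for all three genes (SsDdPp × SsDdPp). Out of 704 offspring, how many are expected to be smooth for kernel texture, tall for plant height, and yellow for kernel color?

Trihybrid cross: SsDdPp × SsDdPp
Each trait segregates independently with a 3:1 phenotypic ratio, so each gene contributes 3/4 (dominant) or 1/4 (recessive).
Target: smooth (kernel texture), tall (plant height), yellow (kernel color)
Probability = product of independent per-trait probabilities
= 3/4 × 3/4 × 1/4 = 9/64
Expected count = 9/64 × 704 = 99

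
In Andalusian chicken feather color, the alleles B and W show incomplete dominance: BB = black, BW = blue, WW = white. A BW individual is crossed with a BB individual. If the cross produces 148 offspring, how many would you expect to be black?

Punnett square for BW × BB:
Offspring genotypes: 2 BB, 2 BW
Phenotype counts: 2 black, 2 blue
black: 2 out of 4 → fraction 1/2
Expected count = 1/2 × 148 = 74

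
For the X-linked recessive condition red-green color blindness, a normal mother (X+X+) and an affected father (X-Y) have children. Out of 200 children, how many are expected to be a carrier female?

Cross: X+X+ × X-Y
Offspring: 2 X+X-, 2 X+Y
Probability of a carrier female: 2/4 = 1/2
Expected count = 1/2 × 200 = 100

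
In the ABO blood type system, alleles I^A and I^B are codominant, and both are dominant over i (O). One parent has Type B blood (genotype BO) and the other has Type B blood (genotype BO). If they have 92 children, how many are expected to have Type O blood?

Cross: BO × BO
Possible offspring genotypes: 1 BB, 2 BO, 1 OO
Blood type counts: 3 Type B, 1 Type O
Probability of Type O: 1/4
Expected count = 1/4 × 92 = 23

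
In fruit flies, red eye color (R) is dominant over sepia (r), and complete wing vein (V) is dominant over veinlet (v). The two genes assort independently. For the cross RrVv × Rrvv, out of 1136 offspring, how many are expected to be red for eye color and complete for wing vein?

Dihybrid cross RrVv × Rrvv — consider each gene separately:
eye color: Rr × Rr → 1 RR, 2 Rr, 1 rr → 3 R_ : 1 rr (out of 4)
wing vein: Vv × vv → 2 Vv, 2 vv → 2 V_ : 2 vv (out of 4)
Looking for: red (R_) and complete (V_)
P(red) = 3/4, P(complete) = 2/4
P(both) = 3/4 × 2/4 = 6/16 = 3/8
Expected count = 3/8 × 1136 = 426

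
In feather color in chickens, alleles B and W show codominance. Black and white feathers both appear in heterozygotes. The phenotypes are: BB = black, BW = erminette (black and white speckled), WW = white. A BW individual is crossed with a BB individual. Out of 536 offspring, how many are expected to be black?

Punnett square for BW × BB:
Offspring genotypes: 2 BB, 2 BW
Phenotype counts: 2 black, 2 erminette (black and white speckled)
black: 2 out of 4 → fraction 1/2
Expected count = 1/2 × 536 = 268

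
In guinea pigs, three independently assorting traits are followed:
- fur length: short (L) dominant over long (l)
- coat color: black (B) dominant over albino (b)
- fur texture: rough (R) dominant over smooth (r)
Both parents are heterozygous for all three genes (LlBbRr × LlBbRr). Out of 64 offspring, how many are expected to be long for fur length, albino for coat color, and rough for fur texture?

Trihybrid cross: LlBbRr × LlBbRr
Each trait segregates independently with a 3:1 phenotypic ratio, so each gene contributes 3/4 (dominant) or 1/4 (recessive).
Target: long (fur length), albino (coat color), rough (fur texture)
Probability = product of independent per-trait probabilities
= 1/4 × 1/4 × 3/4 = 3/64
Expected count = 3/64 × 64 = 3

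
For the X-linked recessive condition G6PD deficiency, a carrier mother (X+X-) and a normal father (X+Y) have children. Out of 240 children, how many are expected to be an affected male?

Cross: X+X- × X+Y
Offspring: 1 X+X+, 1 X+Y, 1 X+X-, 1 X-Y
Probability of an affected male: 1/4
Expected count = 1/4 × 240 = 60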